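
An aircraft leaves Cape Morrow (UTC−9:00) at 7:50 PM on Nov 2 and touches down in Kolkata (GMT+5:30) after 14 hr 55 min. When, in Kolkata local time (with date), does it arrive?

1:15 AM on November 4

Convert departure to UTC: 7:50 PM + 9:00 = 4:50 AM UTC on Nov 3.
Add 14 hours 55 minutes travel time → 7:45 PM UTC.
Kolkata is UTC+5:30, so local arrival = 7:45 PM + 5:30 = 1:15 AM on Nov 4.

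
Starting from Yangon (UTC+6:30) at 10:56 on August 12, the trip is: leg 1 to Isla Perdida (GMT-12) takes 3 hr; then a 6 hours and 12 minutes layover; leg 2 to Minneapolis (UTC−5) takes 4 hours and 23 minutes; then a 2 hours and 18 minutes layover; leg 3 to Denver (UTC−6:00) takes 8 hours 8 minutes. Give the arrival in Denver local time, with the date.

22:27 on August 12

Convert departure to UTC: 10:56 − 6:30 = 04:26 UTC on Aug 12.
Add 3 hours leg 1 → 07:26 UTC.
Add 6 hours and 12 minutes layover in Isla Perdida → 13:38 UTC.
Add 4 hours 23 minutes leg 2 → 18:01 UTC.
Add 2 hours 18 minutes layover in Minneapolis → 20:19 UTC.
Add 8 hours 8 minutes leg 3 → 04:27 UTC (Aug 13).
Denver is UTC−6:00, so local arrival = 04:27 − 6:00 = 22:27 on Aug 12.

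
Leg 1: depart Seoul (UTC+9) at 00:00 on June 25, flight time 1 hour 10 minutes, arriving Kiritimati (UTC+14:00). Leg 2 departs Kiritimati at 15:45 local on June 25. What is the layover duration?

Convert departure to UTC: 00:00 − 9:00 = 15:00 UTC on Jun 24.
Add 1 hour and 10 minutes flight time → 16:10 UTC.
Kiritimati is UTC+14:00, so local arrival = 16:10 + 14:00 = 06:10 on Jun 25.
Layover = 15:45 − 06:10 = 9 hours 35 minutes.

9 hours 35 minutes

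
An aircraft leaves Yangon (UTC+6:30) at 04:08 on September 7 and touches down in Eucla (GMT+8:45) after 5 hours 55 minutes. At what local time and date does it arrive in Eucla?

12:18 on September 7

Eucla is 2:15 ahead of Yangon.
After 5 hours and 55 minutes it is 10:03 in Yangon.
Shift by the zone difference: 10:03 + 2:15 = 12:18 on Sep 7 in Eucla.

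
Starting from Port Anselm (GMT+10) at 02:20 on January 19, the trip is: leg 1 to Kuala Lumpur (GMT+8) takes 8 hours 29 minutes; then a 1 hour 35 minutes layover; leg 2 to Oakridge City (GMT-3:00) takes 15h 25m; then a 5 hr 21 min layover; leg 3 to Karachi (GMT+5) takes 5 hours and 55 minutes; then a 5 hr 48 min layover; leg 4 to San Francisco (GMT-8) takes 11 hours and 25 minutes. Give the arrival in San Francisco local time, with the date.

Convert departure to UTC: 02:20 − 10:00 = 16:20 UTC on Jan 18.
Add 8 hours 29 minutes leg 1 → 00:49 UTC (Jan 19).
Add 1 hour and 35 minutes layover in Kuala Lumpur → 02:24 UTC.
Add 15 hours 25 minutes leg 2 → 17:49 UTC.
Add 5 hours and 21 minutes layover in Oakridge City → 23:10 UTC.
Add 5 hours 55 minutes leg 3 → 05:05 UTC (Jan 20).
Add 5 hours 48 minutes layover in Karachi → 10:53 UTC.
Add 11 hours and 25 minutes leg 4 → 22:18 UTC.
San Francisco is UTC−8:00, so local arrival = 22:18 − 8:00 = 14:18 on Jan 20.

14:18 on January 20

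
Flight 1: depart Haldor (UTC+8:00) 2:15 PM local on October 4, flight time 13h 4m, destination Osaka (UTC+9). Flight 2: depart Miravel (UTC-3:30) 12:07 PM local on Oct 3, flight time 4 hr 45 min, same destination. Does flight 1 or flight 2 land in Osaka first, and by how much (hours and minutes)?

the second, by 22 hours 57 minutes

Flight 1 in UTC: 2:15 PM − 8:00 = 6:15 AM on Oct 4.
+13 hours 4 minutes → arrive 7:19 PM UTC on Oct 4.
Flight 2 in UTC: 12:07 PM + 3:30 = 3:37 PM on Oct 3.
+4 hours and 45 minutes → arrive 8:22 PM UTC on Oct 3.
Flight 2 lands earlier by 22 hours 57 minutes.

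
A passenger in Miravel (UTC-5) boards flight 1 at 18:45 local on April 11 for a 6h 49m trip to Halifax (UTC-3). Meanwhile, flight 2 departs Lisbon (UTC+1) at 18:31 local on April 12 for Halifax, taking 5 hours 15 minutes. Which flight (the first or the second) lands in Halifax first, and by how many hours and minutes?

the first, by 16 hours 12 minutes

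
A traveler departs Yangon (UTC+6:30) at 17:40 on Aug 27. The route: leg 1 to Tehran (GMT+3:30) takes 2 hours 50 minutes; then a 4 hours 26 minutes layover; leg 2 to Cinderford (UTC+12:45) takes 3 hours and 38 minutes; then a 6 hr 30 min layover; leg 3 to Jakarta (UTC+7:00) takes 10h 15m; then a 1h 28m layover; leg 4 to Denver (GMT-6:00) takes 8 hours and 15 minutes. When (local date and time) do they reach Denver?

18:32 on Aug 28

Convert departure to UTC: 17:40 − 6:30 = 11:10 UTC on Aug 27.
Add 2 hours and 50 minutes leg 1 → 14:00 UTC.
Add 4 hours and 26 minutes layover in Tehran → 18:26 UTC.
Add 3 hours 38 minutes leg 2 → 22:04 UTC.
Add 6 hours 30 minutes layover in Cinderford → 04:34 UTC (Aug 28).
Add 10 hours 15 minutes leg 3 → 14:49 UTC.
Add 1 hour 28 minutes layover in Jakarta → 16:17 UTC.
Add 8 hours 15 minutes leg 4 → 00:32 UTC (Aug 29).
Denver is UTC−6:00, so local arrival = 00:32 − 6:00 = 18:32 on Aug 28.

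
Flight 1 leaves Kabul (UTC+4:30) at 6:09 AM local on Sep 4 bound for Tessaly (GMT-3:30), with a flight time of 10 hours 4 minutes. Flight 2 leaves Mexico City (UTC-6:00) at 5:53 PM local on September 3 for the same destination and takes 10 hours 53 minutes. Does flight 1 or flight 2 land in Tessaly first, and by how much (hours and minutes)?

Flight 1 in UTC: 6:09 AM − 4:30 = 1:39 AM on Sep 4.
+10 hours and 4 minutes → arrive 11:43 AM UTC on Sep 4.
Flight 2 in UTC: 5:53 PM + 6:00 = 11:53 PM on Sep 3.
+10 hours and 53 minutes → arrive 10:46 AM UTC on Sep 4.
Flight 2 lands earlier by 57 minutes.

the second, by 57 minutes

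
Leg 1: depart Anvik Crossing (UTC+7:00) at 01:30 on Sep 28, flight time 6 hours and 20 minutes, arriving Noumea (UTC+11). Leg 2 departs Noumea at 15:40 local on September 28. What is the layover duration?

3 hours 50 minutes

Convert departure to UTC: 01:30 − 7:00 = 18:30 UTC on Sep 27.
Add 6 hours and 20 minutes flight time → 00:50 UTC (Sep 28).
Noumea is UTC+11:00, so local arrival = 00:50 + 11:00 = 11:50 on Sep 28.
Layover = 15:40 − 11:50 = 3 hours 50 minutes.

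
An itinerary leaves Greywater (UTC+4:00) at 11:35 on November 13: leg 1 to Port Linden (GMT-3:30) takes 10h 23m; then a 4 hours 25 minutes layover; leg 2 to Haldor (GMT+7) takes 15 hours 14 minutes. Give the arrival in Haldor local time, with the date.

20:37 on November 14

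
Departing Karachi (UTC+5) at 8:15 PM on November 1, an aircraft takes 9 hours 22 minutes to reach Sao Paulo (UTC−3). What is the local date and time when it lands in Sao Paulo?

9:37 PM on November 1

Sao Paulo is 8:00 behind Karachi.
After 9 hours 22 minutes it is 5:37 AM (Nov 2) in Karachi.
Shift by the zone difference: 5:37 AM − 8:00 = 9:37 PM on Nov 1 in Sao Paulo.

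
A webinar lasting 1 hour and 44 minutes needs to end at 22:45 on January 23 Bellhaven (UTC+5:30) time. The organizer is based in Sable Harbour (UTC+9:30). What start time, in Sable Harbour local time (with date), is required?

01:01 on Jan 24

Target end time in UTC: 22:45 − 5:30 = 17:15 on Jan 23.
Subtract 1 hour and 44 minutes → start 15:31 UTC on Jan 23.
Sable Harbour is UTC+9:30: 15:31 + 9:30 = 01:01 on Jan 24.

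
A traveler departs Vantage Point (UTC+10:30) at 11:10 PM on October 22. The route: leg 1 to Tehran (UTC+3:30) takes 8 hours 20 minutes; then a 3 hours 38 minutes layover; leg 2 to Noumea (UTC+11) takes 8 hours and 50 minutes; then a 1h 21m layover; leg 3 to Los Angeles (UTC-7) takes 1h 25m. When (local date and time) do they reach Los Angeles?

Convert departure to UTC: 11:10 PM − 10:30 = 12:40 PM UTC on Oct 22.
Add 8 hours 20 minutes leg 1 → 9:00 PM UTC.
Add 3 hours 38 minutes layover in Tehran → 12:38 AM UTC (Oct 23).
Add 8 hours 50 minutes leg 2 → 9:28 AM UTC.
Add 1 hour and 21 minutes layover in Noumea → 10:49 AM UTC.
Add 1 hour 25 minutes leg 3 → 12:14 PM UTC.
Los Angeles is UTC−7:00, so local arrival = 12:14 PM − 7:00 = 5:14 AM on Oct 23.

5:14 AM on October 23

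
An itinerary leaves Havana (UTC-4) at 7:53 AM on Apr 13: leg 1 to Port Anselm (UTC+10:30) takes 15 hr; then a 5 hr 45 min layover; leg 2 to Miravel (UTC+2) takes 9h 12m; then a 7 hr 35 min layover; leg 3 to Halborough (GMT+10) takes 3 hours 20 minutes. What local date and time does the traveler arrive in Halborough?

2:45 PM on April 15

Convert departure to UTC: 7:53 AM + 4:00 = 11:53 AM UTC on Apr 13.
Add 15 hours leg 1 → 2:53 AM UTC (Apr 14).
Add 5 hours and 45 minutes layover in Port Anselm → 8:38 AM UTC.
Add 9 hours and 12 minutes leg 2 → 5:50 PM UTC.
Add 7 hours 35 minutes layover in Miravel → 1:25 AM UTC (Apr 15).
Add 3 hours 20 minutes leg 3 → 4:45 AM UTC.
Halborough is UTC+10:00, so local arrival = 4:45 AM + 10:00 = 2:45 PM on Apr 15.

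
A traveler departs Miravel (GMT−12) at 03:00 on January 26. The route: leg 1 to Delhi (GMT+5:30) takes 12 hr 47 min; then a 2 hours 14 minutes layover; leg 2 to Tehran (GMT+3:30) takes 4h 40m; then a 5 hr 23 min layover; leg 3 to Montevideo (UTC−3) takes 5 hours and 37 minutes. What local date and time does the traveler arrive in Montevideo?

18:41 on January 27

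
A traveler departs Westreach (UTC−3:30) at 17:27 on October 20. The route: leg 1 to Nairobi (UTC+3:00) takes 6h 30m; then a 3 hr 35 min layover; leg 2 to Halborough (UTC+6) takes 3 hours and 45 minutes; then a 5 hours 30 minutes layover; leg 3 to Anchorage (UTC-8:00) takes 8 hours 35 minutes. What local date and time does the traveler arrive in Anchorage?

Convert departure to UTC: 17:27 + 3:30 = 20:57 UTC on Oct 20.
Add 6 hours 30 minutes leg 1 → 03:27 UTC (Oct 21).
Add 3 hours and 35 minutes layover in Nairobi → 07:02 UTC.
Add 3 hours and 45 minutes leg 2 → 10:47 UTC.
Add 5 hours 30 minutes layover in Halborough → 16:17 UTC.
Add 8 hours 35 minutes leg 3 → 00:52 UTC (Oct 22).
Anchorage is UTC−8:00, so local arrival = 00:52 − 8:00 = 16:52 on Oct 21.

16:52 on October 21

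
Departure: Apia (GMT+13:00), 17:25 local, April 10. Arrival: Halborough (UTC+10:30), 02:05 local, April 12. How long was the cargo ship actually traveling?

35 hours 10 minutes

Halborough is 2:30 behind Apia.
Clock-face elapsed time (ignoring zones) is 32 hours 40 minutes.
Actual elapsed = 32 hours 40 minutes + 2:30 = 35 hours 10 minutes.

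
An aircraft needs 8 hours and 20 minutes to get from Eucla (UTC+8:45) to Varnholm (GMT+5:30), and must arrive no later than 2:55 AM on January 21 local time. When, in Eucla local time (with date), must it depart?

Target arrival in UTC: 2:55 AM − 5:30 = 9:25 PM on Jan 20.
Subtract 8 hours 20 minutes → departure 1:05 PM UTC on Jan 20.
Eucla is UTC+8:45: 1:05 PM + 8:45 = 9:50 PM on Jan 20.

9:50 PM on Jan 20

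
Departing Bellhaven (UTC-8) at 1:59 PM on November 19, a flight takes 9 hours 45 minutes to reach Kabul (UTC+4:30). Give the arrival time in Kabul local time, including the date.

12:14 PM on Nov 20

Convert departure to UTC: 1:59 PM + 8:00 = 9:59 PM UTC on Nov 19.
Add 9 hours 45 minutes travel time → 7:44 AM UTC (Nov 20).
Kabul is UTC+4:30, so local arrival = 7:44 AM + 4:30 = 12:14 PM on Nov 20.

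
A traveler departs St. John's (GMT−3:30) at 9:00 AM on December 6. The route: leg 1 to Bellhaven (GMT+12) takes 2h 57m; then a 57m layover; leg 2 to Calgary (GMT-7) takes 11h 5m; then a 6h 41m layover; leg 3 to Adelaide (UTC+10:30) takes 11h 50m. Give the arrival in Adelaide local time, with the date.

Convert departure to UTC: 9:00 AM + 3:30 = 12:30 PM UTC on Dec 6.
Add 2 hours 57 minutes leg 1 → 3:27 PM UTC.
Add 57 minutes layover in Bellhaven → 4:24 PM UTC.
Add 11 hours 5 minutes leg 2 → 3:29 AM UTC (Dec 7).
Add 6 hours 41 minutes layover in Calgary → 10:10 AM UTC.
Add 11 hours and 50 minutes leg 3 → 10:00 PM UTC.
Adelaide is UTC+10:30, so local arrival = 10:00 PM + 10:30 = 8:30 AM on Dec 8.

8:30 AM on December 8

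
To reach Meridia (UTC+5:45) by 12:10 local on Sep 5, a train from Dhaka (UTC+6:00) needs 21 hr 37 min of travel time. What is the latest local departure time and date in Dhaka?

14:48 on September 4

Target arrival in UTC: 12:10 − 5:45 = 06:25 on Sep 5.
Subtract 21 hours and 37 minutes → departure 08:48 UTC on Sep 4.
Dhaka is UTC+6:00: 08:48 + 6:00 = 14:48 on Sep 4.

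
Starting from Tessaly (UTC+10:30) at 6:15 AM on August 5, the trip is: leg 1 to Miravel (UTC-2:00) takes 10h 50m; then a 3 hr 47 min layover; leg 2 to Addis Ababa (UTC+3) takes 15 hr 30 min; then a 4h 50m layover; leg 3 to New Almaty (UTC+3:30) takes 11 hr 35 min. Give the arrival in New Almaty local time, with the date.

9:47 PM on August 6

Convert departure to UTC: 6:15 AM − 10:30 = 7:45 PM UTC on Aug 4.
Add 10 hours 50 minutes leg 1 → 6:35 AM UTC (Aug 5).
Add 3 hours 47 minutes layover in Miravel → 10:22 AM UTC.
Add 15 hours and 30 minutes leg 2 → 1:52 AM UTC (Aug 6).
Add 4 hours and 50 minutes layover in Addis Ababa → 6:42 AM UTC.
Add 11 hours and 35 minutes leg 3 → 6:17 PM UTC.
New Almaty is UTC+3:30, so local arrival = 6:17 PM + 3:30 = 9:47 PM on Aug 6.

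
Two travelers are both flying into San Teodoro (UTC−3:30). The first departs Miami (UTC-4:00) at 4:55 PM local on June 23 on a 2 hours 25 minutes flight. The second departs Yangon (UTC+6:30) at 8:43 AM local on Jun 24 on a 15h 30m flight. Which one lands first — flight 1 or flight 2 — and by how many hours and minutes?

the first, by 18 hours 23 minutes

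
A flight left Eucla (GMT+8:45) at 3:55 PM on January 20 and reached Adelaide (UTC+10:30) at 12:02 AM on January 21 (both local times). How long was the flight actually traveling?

6 hours 22 minutes

Departure in UTC: 3:55 PM − 8:45 = 7:10 AM on Jan 20.
Arrival in UTC: 12:02 AM − 10:30 = 1:32 PM on Jan 20.
Elapsed = 1:32 PM − 7:10 AM = 6 hours 22 minutes.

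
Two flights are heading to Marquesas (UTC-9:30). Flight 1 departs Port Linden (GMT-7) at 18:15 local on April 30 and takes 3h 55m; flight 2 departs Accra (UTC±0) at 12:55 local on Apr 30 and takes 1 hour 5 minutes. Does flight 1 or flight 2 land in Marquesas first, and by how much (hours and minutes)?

the second, by 15 hours 10 minutes

Flight 1 in UTC: 18:15 + 7:00 = 01:15 on May 1.
+3 hours and 55 minutes → arrive 05:10 UTC on May 1.
Flight 2 departs at 12:55 UTC (Apr 30).
+1 hour and 5 minutes → arrive 14:00 UTC on Apr 30.
Flight 2 lands earlier by 15 hours 10 minutes.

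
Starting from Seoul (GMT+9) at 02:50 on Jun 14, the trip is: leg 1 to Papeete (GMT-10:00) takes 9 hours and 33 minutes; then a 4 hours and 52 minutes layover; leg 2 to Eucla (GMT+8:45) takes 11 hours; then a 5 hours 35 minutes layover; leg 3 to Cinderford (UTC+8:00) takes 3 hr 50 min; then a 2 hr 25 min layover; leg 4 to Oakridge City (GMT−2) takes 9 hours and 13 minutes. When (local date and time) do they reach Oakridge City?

Convert departure to UTC: 02:50 − 9:00 = 17:50 UTC on Jun 13.
Add 9 hours and 33 minutes leg 1 → 03:23 UTC (Jun 14).
Add 4 hours 52 minutes layover in Papeete → 08:15 UTC.
Add 11 hours leg 2 → 19:15 UTC.
Add 5 hours 35 minutes layover in Eucla → 00:50 UTC (Jun 15).
Add 3 hours and 50 minutes leg 3 → 04:40 UTC.
Add 2 hours and 25 minutes layover in Cinderford → 07:05 UTC.
Add 9 hours and 13 minutes leg 4 → 16:18 UTC.
Oakridge City is UTC−2:00, so local arrival = 16:18 − 2:00 = 14:18 on Jun 15.

14:18 on June 15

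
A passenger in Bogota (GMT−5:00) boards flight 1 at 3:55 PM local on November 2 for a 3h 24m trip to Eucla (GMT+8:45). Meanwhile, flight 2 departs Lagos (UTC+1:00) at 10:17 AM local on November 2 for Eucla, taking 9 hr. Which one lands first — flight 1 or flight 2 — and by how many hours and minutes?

Flight 1 in UTC: 3:55 PM + 5:00 = 8:55 PM on Nov 2.
+3 hours 24 minutes → arrive 12:19 AM UTC on Nov 3.
Flight 2 in UTC: 10:17 AM − 1:00 = 9:17 AM on Nov 2.
+9 hours → arrive 6:17 PM UTC on Nov 2.
Flight 2 lands earlier by 6 hours 2 minutes.

the second, by 6 hours 2 minutes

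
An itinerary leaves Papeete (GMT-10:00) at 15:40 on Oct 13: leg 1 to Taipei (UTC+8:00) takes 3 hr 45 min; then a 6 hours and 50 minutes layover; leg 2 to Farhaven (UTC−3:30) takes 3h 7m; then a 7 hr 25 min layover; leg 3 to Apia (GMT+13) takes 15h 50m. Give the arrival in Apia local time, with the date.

03:37 on October 16

Convert departure to UTC: 15:40 + 10:00 = 01:40 UTC on Oct 14.
Add 3 hours and 45 minutes leg 1 → 05:25 UTC.
Add 6 hours 50 minutes layover in Taipei → 12:15 UTC.
Add 3 hours 7 minutes leg 2 → 15:22 UTC.
Add 7 hours 25 minutes layover in Farhaven → 22:47 UTC.
Add 15 hours 50 minutes leg 3 → 14:37 UTC (Oct 15).
Apia is UTC+13:00, so local arrival = 14:37 + 13:00 = 03:37 on Oct 16.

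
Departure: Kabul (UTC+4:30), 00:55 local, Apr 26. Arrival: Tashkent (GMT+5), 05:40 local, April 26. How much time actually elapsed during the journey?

4 hours 15 minutes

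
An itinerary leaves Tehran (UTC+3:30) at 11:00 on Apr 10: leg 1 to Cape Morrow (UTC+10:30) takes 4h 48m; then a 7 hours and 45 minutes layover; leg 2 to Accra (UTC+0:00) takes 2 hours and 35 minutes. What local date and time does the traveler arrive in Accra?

22:38 on Apr 10

Convert departure to UTC: 11:00 − 3:30 = 07:30 UTC on Apr 10.
Add 4 hours and 48 minutes leg 1 → 12:18 UTC.
Add 7 hours 45 minutes layover in Cape Morrow → 20:03 UTC.
Add 2 hours and 35 minutes leg 2 → 22:38 UTC.
Accra is UTC+0, so local arrival is the same: 22:38 on Apr 10.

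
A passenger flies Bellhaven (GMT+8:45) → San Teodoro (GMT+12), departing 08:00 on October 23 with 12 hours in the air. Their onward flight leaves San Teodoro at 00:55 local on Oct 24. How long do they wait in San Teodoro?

1 hour 40 minutes

Convert departure to UTC: 08:00 − 8:45 = 23:15 UTC on Oct 22.
Add 12 hours flight time → 11:15 UTC (Oct 23).
San Teodoro is UTC+12:00, so local arrival = 11:15 + 12:00 = 23:15 on Oct 23.
Layover = 00:55 − 23:15 (+1 day) = 1 hour 40 minutes.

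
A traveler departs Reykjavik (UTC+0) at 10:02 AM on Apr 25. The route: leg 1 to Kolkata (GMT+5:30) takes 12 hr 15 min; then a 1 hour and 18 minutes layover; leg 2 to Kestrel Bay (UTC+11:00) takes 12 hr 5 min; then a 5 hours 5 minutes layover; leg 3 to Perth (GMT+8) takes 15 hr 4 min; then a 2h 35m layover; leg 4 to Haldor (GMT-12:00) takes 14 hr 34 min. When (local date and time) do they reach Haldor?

Reykjavik is at UTC+0, so departure is already 10:02 AM UTC on Apr 25.
Add 12 hours 15 minutes leg 1 → 10:17 PM UTC.
Add 1 hour and 18 minutes layover in Kolkata → 11:35 PM UTC.
Add 12 hours and 5 minutes leg 2 → 11:40 AM UTC (Apr 26).
Add 5 hours and 5 minutes layover in Kestrel Bay → 4:45 PM UTC.
Add 15 hours 4 minutes leg 3 → 7:49 AM UTC (Apr 27).
Add 2 hours 35 minutes layover in Perth → 10:24 AM UTC.
Add 14 hours and 34 minutes leg 4 → 12:58 AM UTC (Apr 28).
Haldor is UTC−12:00, so local arrival = 12:58 AM − 12:00 = 12:58 PM on Apr 27.

12:58 PM on Apr 27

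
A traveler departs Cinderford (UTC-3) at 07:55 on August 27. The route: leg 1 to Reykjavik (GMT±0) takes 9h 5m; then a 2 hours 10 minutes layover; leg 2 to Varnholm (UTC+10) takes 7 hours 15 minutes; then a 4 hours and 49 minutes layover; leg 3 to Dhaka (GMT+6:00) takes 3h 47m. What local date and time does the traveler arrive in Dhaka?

20:01 on August 28

Convert departure to UTC: 07:55 + 3:00 = 10:55 UTC on Aug 27.
Add 9 hours and 5 minutes leg 1 → 20:00 UTC.
Add 2 hours and 10 minutes layover in Reykjavik → 22:10 UTC.
Add 7 hours 15 minutes leg 2 → 05:25 UTC (Aug 28).
Add 4 hours and 49 minutes layover in Varnholm → 10:14 UTC.
Add 3 hours 47 minutes leg 3 → 14:01 UTC.
Dhaka is UTC+6:00, so local arrival = 14:01 + 6:00 = 20:01 on Aug 28.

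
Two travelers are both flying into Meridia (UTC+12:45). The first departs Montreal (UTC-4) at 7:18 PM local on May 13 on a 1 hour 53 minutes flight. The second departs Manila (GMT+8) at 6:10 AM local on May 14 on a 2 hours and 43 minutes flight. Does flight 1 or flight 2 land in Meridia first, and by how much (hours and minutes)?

the second, by 18 minutes

Flight 1 in UTC: 7:18 PM + 4:00 = 11:18 PM on May 13.
+1 hour and 53 minutes → arrive 1:11 AM UTC on May 14.
Flight 2 in UTC: 6:10 AM − 8:00 = 10:10 PM on May 13.
+2 hours 43 minutes → arrive 12:53 AM UTC on May 14.
Flight 2 lands earlier by 18 minutes.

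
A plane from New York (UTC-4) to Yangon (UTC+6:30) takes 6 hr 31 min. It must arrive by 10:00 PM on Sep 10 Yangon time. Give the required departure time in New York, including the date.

4:59 AM on September 10

Target arrival in UTC: 10:00 PM − 6:30 = 3:30 PM on Sep 10.
Subtract 6 hours and 31 minutes → departure 8:59 AM UTC on Sep 10.
New York is UTC−4:00: 8:59 AM − 4:00 = 4:59 AM on Sep 10.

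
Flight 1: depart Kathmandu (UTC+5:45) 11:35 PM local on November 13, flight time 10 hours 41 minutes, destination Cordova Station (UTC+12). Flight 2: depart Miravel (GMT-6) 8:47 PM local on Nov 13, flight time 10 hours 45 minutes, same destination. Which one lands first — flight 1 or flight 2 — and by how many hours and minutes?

the first, by 9 hours 1 minute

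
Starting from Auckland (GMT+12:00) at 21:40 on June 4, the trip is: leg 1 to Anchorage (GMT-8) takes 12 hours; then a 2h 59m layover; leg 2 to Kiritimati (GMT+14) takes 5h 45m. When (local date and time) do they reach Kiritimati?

20:24 on June 5

Convert departure to UTC: 21:40 − 12:00 = 09:40 UTC on Jun 4.
Add 12 hours leg 1 → 21:40 UTC.
Add 2 hours and 59 minutes layover in Anchorage → 00:39 UTC (Jun 5).
Add 5 hours 45 minutes leg 2 → 06:24 UTC.
Kiritimati is UTC+14:00, so local arrival = 06:24 + 14:00 = 20:24 on Jun 5.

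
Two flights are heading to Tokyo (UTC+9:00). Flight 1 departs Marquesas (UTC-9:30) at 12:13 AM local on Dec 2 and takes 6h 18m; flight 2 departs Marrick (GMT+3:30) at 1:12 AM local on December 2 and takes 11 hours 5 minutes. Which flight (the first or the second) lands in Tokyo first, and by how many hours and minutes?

Flight 1 in UTC: 12:13 AM + 9:30 = 9:43 AM on Dec 2.
+6 hours and 18 minutes → arrive 4:01 PM UTC on Dec 2.
Flight 2 in UTC: 1:12 AM − 3:30 = 9:42 PM on Dec 1.
+11 hours 5 minutes → arrive 8:47 AM UTC on Dec 2.
Flight 2 lands earlier by 7 hours 14 minutes.

the second, by 7 hours 14 minutes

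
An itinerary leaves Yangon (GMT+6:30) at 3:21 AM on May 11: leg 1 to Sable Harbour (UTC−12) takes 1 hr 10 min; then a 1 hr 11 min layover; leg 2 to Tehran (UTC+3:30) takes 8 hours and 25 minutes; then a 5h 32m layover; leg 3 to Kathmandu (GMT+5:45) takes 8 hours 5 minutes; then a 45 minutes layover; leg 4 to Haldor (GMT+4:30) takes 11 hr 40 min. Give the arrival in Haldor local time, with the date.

Convert departure to UTC: 3:21 AM − 6:30 = 8:51 PM UTC on May 10.
Add 1 hour and 10 minutes leg 1 → 10:01 PM UTC.
Add 1 hour and 11 minutes layover in Sable Harbour → 11:12 PM UTC.
Add 8 hours and 25 minutes leg 2 → 7:37 AM UTC (May 11).
Add 5 hours 32 minutes layover in Tehran → 1:09 PM UTC.
Add 8 hours 5 minutes leg 3 → 9:14 PM UTC.
Add 45 minutes layover in Kathmandu → 9:59 PM UTC.
Add 11 hours 40 minutes leg 4 → 9:39 AM UTC (May 12).
Haldor is UTC+4:30, so local arrival = 9:39 AM + 4:30 = 2:09 PM on May 12.

2:09 PM on May 12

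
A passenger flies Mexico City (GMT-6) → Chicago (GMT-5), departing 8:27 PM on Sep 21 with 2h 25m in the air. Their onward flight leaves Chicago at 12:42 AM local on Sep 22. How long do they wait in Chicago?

Convert departure to UTC: 8:27 PM + 6:00 = 2:27 AM UTC on Sep 22.
Add 2 hours 25 minutes flight time → 4:52 AM UTC.
Chicago is UTC−5:00, so local arrival = 4:52 AM − 5:00 = 11:52 PM on Sep 21.
Layover = 12:42 AM − 11:52 PM (+1 day) = 50 minutes.

50 minutes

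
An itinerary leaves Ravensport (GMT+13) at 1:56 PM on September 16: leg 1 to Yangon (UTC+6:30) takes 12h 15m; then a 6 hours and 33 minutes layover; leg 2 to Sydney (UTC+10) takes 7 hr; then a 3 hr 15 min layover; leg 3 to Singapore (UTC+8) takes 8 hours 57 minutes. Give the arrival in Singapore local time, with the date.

Convert departure to UTC: 1:56 PM − 13:00 = 12:56 AM UTC on Sep 16.
Add 12 hours 15 minutes leg 1 → 1:11 PM UTC.
Add 6 hours and 33 minutes layover in Yangon → 7:44 PM UTC.
Add 7 hours leg 2 → 2:44 AM UTC (Sep 17).
Add 3 hours and 15 minutes layover in Sydney → 5:59 AM UTC.
Add 8 hours and 57 minutes leg 3 → 2:56 PM UTC.
Singapore is UTC+8:00, so local arrival = 2:56 PM + 8:00 = 10:56 PM on Sep 17.

10:56 PM on September 17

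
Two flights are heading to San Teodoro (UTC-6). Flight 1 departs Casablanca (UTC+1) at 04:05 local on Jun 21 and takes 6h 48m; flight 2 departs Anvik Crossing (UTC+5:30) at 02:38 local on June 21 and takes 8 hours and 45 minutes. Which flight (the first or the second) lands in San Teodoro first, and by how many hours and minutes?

the second, by 4 hours

Flight 1 in UTC: 04:05 − 1:00 = 03:05 on Jun 21.
+6 hours 48 minutes → arrive 09:53 UTC on Jun 21.
Flight 2 in UTC: 02:38 − 5:30 = 21:08 on Jun 20.
+8 hours 45 minutes → arrive 05:53 UTC on Jun 21.
Flight 2 lands earlier by 4 hours.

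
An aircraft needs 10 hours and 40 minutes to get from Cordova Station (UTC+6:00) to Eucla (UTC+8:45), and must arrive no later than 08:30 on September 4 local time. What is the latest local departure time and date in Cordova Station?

Target arrival in UTC: 08:30 − 8:45 = 23:45 on Sep 3.
Subtract 10 hours 40 minutes → departure 13:05 UTC on Sep 3.
Cordova Station is UTC+6:00: 13:05 + 6:00 = 19:05 on Sep 3.

19:05 on September 3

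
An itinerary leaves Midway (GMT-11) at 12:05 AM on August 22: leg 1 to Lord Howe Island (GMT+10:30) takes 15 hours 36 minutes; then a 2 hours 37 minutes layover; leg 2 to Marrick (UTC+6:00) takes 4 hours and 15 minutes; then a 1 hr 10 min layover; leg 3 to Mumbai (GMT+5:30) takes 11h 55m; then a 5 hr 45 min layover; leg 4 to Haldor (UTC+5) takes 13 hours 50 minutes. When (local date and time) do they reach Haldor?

Convert departure to UTC: 12:05 AM + 11:00 = 11:05 AM UTC on Aug 22.
Add 15 hours and 36 minutes leg 1 → 2:41 AM UTC (Aug 23).
Add 2 hours 37 minutes layover in Lord Howe Island → 5:18 AM UTC.
Add 4 hours 15 minutes leg 2 → 9:33 AM UTC.
Add 1 hour and 10 minutes layover in Marrick → 10:43 AM UTC.
Add 11 hours 55 minutes leg 3 → 10:38 PM UTC.
Add 5 hours and 45 minutes layover in Mumbai → 4:23 AM UTC (Aug 24).
Add 13 hours and 50 minutes leg 4 → 6:13 PM UTC.
Haldor is UTC+5:00, so local arrival = 6:13 PM + 5:00 = 11:13 PM on Aug 24.

11:13 PM on August 24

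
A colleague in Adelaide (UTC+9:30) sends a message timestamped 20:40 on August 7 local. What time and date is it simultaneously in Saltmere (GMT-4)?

Saltmere is 13:30 behind Adelaide.
Shift by the zone difference: 20:40 − 13:30 = 07:10 on Aug 7 in Saltmere.

07:10 on August 7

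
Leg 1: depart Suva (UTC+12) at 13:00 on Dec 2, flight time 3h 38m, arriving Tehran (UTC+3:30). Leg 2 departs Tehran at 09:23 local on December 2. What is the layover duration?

1 hour 15 minutes

Convert departure to UTC: 13:00 − 12:00 = 01:00 UTC on Dec 2.
Add 3 hours 38 minutes flight time → 04:38 UTC.
Tehran is UTC+3:30, so local arrival = 04:38 + 3:30 = 08:08 on Dec 2.
Layover = 09:23 − 08:08 = 1 hour 15 minutes.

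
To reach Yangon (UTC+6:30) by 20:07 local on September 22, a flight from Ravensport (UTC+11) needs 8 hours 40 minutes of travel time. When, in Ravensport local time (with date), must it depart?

15:57 on September 22

Target arrival in UTC: 20:07 − 6:30 = 13:37 on Sep 22.
Subtract 8 hours and 40 minutes → departure 04:57 UTC on Sep 22.
Ravensport is UTC+11:00: 04:57 + 11:00 = 15:57 on Sep 22.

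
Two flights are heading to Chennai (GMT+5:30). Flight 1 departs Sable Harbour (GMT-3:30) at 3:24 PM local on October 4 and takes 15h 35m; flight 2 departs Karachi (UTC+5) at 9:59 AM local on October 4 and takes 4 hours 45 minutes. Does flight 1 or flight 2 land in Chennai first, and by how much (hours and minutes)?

Flight 1 in UTC: 3:24 PM + 3:30 = 6:54 PM on Oct 4.
+15 hours 35 minutes → arrive 10:29 AM UTC on Oct 5.
Flight 2 in UTC: 9:59 AM − 5:00 = 4:59 AM on Oct 4.
+4 hours 45 minutes → arrive 9:44 AM UTC on Oct 4.
Flight 2 lands earlier by 24 hours 45 minutes.

the second, by 24 hours 45 minutes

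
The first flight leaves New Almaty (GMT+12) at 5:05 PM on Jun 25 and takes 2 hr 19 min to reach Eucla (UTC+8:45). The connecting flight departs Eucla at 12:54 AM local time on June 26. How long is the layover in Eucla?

8 hours 45 minutes

Convert departure to UTC: 5:05 PM − 12:00 = 5:05 AM UTC on Jun 25.
Add 2 hours and 19 minutes flight time → 7:24 AM UTC.
Eucla is UTC+8:45, so local arrival = 7:24 AM + 8:45 = 4:09 PM on Jun 25.
Layover = 12:54 AM − 4:09 PM (+1 day) = 8 hours 45 minutes.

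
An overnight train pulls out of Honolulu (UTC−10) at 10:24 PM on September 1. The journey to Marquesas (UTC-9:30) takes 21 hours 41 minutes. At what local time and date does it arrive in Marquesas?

Convert departure to UTC: 10:24 PM + 10:00 = 8:24 AM UTC on Sep 2.
Add 21 hours and 41 minutes travel time → 6:05 AM UTC (Sep 3).
Marquesas is UTC−9:30, so local arrival = 6:05 AM − 9:30 = 8:35 PM on Sep 2.

8:35 PM on September 2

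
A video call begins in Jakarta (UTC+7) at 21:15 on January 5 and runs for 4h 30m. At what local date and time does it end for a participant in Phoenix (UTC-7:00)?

Convert start to UTC: 21:15 − 7:00 = 14:15 UTC on Jan 5.
Add 4 hours and 30 minutes duration → 18:45 UTC.
Phoenix is UTC−7:00, so local end time = 18:45 − 7:00 = 11:45 on Jan 5.

11:45 on January 5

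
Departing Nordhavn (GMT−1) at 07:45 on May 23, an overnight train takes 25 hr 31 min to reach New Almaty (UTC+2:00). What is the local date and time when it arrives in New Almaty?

Convert departure to UTC: 07:45 + 1:00 = 08:45 UTC on May 23.
Add 25 hours and 31 minutes travel time → 10:16 UTC (May 24).
New Almaty is UTC+2:00, so local arrival = 10:16 + 2:00 = 12:16 on May 24.

12:16 on May 24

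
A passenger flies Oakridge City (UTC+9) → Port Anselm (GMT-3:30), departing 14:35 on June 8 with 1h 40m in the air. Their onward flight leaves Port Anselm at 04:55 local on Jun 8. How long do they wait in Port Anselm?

1 hour 10 minutes

Convert departure to UTC: 14:35 − 9:00 = 05:35 UTC on Jun 8.
Add 1 hour and 40 minutes flight time → 07:15 UTC.
Port Anselm is UTC−3:30, so local arrival = 07:15 − 3:30 = 03:45 on Jun 8.
Layover = 04:55 − 03:45 = 1 hour 10 minutes.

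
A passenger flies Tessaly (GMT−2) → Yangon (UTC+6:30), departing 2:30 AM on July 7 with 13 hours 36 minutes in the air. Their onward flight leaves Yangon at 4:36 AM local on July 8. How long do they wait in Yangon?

Convert departure to UTC: 2:30 AM + 2:00 = 4:30 AM UTC on Jul 7.
Add 13 hours 36 minutes flight time → 6:06 PM UTC.
Yangon is UTC+6:30, so local arrival = 6:06 PM + 6:30 = 12:36 AM on Jul 8.
Layover = 4:36 AM − 12:36 AM = 4 hours.

4 hours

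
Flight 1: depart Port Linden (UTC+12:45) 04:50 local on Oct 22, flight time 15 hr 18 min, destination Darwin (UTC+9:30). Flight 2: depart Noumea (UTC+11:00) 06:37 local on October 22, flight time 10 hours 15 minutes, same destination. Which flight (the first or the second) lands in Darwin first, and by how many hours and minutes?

Flight 1 in UTC: 04:50 − 12:45 = 16:05 on Oct 21.
+15 hours and 18 minutes → arrive 07:23 UTC on Oct 22.
Flight 2 in UTC: 06:37 − 11:00 = 19:37 on Oct 21.
+10 hours 15 minutes → arrive 05:52 UTC on Oct 22.
Flight 2 lands earlier by 1 hour 31 minutes.

the second, by 1 hour 31 minutes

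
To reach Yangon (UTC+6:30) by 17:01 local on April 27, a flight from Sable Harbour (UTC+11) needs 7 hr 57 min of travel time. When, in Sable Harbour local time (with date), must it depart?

Target arrival in UTC: 17:01 − 6:30 = 10:31 on Apr 27.
Subtract 7 hours 57 minutes → departure 02:34 UTC on Apr 27.
Sable Harbour is UTC+11:00: 02:34 + 11:00 = 13:34 on Apr 27.

13:34 on April 27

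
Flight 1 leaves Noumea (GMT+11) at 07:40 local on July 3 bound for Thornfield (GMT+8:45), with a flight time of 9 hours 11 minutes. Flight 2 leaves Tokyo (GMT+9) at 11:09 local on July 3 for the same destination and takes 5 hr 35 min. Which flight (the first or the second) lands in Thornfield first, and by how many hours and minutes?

the first, by 1 hour 53 minutes

Flight 1 in UTC: 07:40 − 11:00 = 20:40 on Jul 2.
+9 hours 11 minutes → arrive 05:51 UTC on Jul 3.
Flight 2 in UTC: 11:09 − 9:00 = 02:09 on Jul 3.
+5 hours and 35 minutes → arrive 07:44 UTC on Jul 3.
Flight 1 lands earlier by 1 hour 53 minutes.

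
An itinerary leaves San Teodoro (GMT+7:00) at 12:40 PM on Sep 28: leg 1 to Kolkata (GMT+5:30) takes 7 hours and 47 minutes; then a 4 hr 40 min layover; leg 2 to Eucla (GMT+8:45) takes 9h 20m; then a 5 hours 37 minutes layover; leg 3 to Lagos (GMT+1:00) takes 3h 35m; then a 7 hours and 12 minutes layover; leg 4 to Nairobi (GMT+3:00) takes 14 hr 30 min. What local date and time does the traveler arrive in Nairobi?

1:21 PM on September 30

Convert departure to UTC: 12:40 PM − 7:00 = 5:40 AM UTC on Sep 28.
Add 7 hours and 47 minutes leg 1 → 1:27 PM UTC.
Add 4 hours 40 minutes layover in Kolkata → 6:07 PM UTC.
Add 9 hours and 20 minutes leg 2 → 3:27 AM UTC (Sep 29).
Add 5 hours and 37 minutes layover in Eucla → 9:04 AM UTC.
Add 3 hours 35 minutes leg 3 → 12:39 PM UTC.
Add 7 hours and 12 minutes layover in Lagos → 7:51 PM UTC.
Add 14 hours 30 minutes leg 4 → 10:21 AM UTC (Sep 30).
Nairobi is UTC+3:00, so local arrival = 10:21 AM + 3:00 = 1:21 PM on Sep 30.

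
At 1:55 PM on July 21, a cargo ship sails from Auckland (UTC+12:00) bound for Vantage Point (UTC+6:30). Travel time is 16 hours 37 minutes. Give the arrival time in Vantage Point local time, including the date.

1:02 AM on July 22

Convert departure to UTC: 1:55 PM − 12:00 = 1:55 AM UTC on Jul 21.
Add 16 hours and 37 minutes travel time → 6:32 PM UTC.
Vantage Point is UTC+6:30, so local arrival = 6:32 PM + 6:30 = 1:02 AM on Jul 22.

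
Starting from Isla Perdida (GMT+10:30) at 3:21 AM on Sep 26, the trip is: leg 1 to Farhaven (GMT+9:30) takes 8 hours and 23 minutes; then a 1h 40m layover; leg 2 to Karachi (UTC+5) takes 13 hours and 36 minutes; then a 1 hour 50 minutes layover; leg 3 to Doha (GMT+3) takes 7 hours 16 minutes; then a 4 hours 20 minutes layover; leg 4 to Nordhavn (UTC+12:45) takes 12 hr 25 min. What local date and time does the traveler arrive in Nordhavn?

7:06 AM on September 28

Convert departure to UTC: 3:21 AM − 10:30 = 4:51 PM UTC on Sep 25.
Add 8 hours and 23 minutes leg 1 → 1:14 AM UTC (Sep 26).
Add 1 hour 40 minutes layover in Farhaven → 2:54 AM UTC.
Add 13 hours and 36 minutes leg 2 → 4:30 PM UTC.
Add 1 hour and 50 minutes layover in Karachi → 6:20 PM UTC.
Add 7 hours 16 minutes leg 3 → 1:36 AM UTC (Sep 27).
Add 4 hours and 20 minutes layover in Doha → 5:56 AM UTC.
Add 12 hours and 25 minutes leg 4 → 6:21 PM UTC.
Nordhavn is UTC+12:45, so local arrival = 6:21 PM + 12:45 = 7:06 AM on Sep 28.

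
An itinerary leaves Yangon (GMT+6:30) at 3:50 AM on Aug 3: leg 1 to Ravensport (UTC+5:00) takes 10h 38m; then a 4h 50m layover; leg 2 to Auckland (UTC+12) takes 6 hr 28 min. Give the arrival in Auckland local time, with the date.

Convert departure to UTC: 3:50 AM − 6:30 = 9:20 PM UTC on Aug 2.
Add 10 hours 38 minutes leg 1 → 7:58 AM UTC (Aug 3).
Add 4 hours 50 minutes layover in Ravensport → 12:48 PM UTC.
Add 6 hours 28 minutes leg 2 → 7:16 PM UTC.
Auckland is UTC+12:00, so local arrival = 7:16 PM + 12:00 = 7:16 AM on Aug 4.

7:16 AM on August 4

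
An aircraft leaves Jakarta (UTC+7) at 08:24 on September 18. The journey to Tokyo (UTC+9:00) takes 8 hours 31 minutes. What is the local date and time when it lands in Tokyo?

Convert departure to UTC: 08:24 − 7:00 = 01:24 UTC on Sep 18.
Add 8 hours and 31 minutes travel time → 09:55 UTC.
Tokyo is UTC+9:00, so local arrival = 09:55 + 9:00 = 18:55 on Sep 18.

18:55 on Sep 18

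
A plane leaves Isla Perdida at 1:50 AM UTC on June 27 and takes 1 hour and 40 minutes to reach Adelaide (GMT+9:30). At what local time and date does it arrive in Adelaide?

1:00 PM on Jun 27

Departure is given in UTC: 1:50 AM on Jun 27.
Add 1 hour 40 minutes → 3:30 AM UTC.
Adelaide is UTC+9:30: 3:30 AM + 9:30 = 1:00 PM on Jun 27.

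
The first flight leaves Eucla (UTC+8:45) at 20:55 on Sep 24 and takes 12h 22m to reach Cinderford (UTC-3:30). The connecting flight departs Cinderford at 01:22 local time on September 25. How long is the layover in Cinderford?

Convert departure to UTC: 20:55 − 8:45 = 12:10 UTC on Sep 24.
Add 12 hours and 22 minutes flight time → 00:32 UTC (Sep 25).
Cinderford is UTC−3:30, so local arrival = 00:32 − 3:30 = 21:02 on Sep 24.
Layover = 01:22 − 21:02 (+1 day) = 4 hours 20 minutes.

4 hours 20 minutes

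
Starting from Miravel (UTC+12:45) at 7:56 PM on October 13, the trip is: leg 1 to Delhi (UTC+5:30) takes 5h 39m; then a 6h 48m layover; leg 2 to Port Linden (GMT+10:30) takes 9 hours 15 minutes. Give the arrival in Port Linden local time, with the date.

Convert departure to UTC: 7:56 PM − 12:45 = 7:11 AM UTC on Oct 13.
Add 5 hours 39 minutes leg 1 → 12:50 PM UTC.
Add 6 hours 48 minutes layover in Delhi → 7:38 PM UTC.
Add 9 hours 15 minutes leg 2 → 4:53 AM UTC (Oct 14).
Port Linden is UTC+10:30, so local arrival = 4:53 AM + 10:30 = 3:23 PM on Oct 14.

3:23 PM on Oct 14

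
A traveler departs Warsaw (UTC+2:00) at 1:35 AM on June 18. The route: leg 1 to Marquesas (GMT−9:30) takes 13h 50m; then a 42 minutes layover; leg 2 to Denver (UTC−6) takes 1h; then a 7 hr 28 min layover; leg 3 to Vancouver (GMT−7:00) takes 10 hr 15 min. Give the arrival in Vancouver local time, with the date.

1:50 AM on Jun 19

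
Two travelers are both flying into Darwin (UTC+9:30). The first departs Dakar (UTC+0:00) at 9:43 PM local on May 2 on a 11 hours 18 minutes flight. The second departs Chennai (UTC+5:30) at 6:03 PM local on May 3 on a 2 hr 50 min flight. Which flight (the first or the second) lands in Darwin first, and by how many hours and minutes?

the first, by 6 hours 22 minutes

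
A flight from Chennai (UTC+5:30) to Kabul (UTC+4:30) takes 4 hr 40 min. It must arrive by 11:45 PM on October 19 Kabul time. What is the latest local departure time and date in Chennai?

Target arrival in UTC: 11:45 PM − 4:30 = 7:15 PM on Oct 19.
Subtract 4 hours and 40 minutes → departure 2:35 PM UTC on Oct 19.
Chennai is UTC+5:30: 2:35 PM + 5:30 = 8:05 PM on Oct 19.

8:05 PM on October 19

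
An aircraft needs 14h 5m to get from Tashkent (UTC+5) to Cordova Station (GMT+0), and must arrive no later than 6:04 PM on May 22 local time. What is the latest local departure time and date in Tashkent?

8:59 AM on May 22

Target arrival is already UTC: 6:04 PM on May 22.
Subtract 14 hours 5 minutes → departure 3:59 AM UTC on May 22.
Tashkent is UTC+5:00: 3:59 AM + 5:00 = 8:59 AM on May 22.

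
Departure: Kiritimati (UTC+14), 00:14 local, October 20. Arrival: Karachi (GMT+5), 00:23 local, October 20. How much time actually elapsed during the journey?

Departure in UTC: 00:14 − 14:00 = 10:14 on Oct 19.
Arrival in UTC: 00:23 − 5:00 = 19:23 on Oct 19.
Elapsed = 19:23 − 10:14 = 9 hours 9 minutes.

9 hours 9 minutes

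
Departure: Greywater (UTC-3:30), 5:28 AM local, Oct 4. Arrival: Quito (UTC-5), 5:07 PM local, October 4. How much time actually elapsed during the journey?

13 hours 9 minutes

Departure in UTC: 5:28 AM + 3:30 = 8:58 AM on Oct 4.
Arrival in UTC: 5:07 PM + 5:00 = 10:07 PM on Oct 4.
Elapsed = 10:07 PM − 8:58 AM = 13 hours 9 minutes.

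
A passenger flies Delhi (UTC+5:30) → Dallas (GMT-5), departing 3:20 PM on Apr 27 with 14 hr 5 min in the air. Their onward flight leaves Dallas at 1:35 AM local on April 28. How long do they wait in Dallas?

Convert departure to UTC: 3:20 PM − 5:30 = 9:50 AM UTC on Apr 27.
Add 14 hours 5 minutes flight time → 11:55 PM UTC.
Dallas is UTC−5:00, so local arrival = 11:55 PM − 5:00 = 6:55 PM on Apr 27.
Layover = 1:35 AM − 6:55 PM (+1 day) = 6 hours 40 minutes.

6 hours 40 minutes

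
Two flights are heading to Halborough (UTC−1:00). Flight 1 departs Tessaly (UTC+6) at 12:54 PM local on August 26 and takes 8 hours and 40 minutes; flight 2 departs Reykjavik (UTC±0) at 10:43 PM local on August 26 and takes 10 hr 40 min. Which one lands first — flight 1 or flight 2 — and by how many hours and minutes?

the first, by 17 hours 49 minutes

Flight 1 in UTC: 12:54 PM − 6:00 = 6:54 AM on Aug 26.
+8 hours and 40 minutes → arrive 3:34 PM UTC on Aug 26.
Flight 2 departs at 10:43 PM UTC (Aug 26).
+10 hours and 40 minutes → arrive 9:23 AM UTC on Aug 27.
Flight 1 lands earlier by 17 hours 49 minutes.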